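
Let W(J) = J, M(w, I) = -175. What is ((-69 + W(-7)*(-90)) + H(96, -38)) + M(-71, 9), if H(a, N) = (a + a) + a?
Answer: 674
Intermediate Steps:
H(a, N) = 3*a (H(a, N) = 2*a + a = 3*a)
((-69 + W(-7)*(-90)) + H(96, -38)) + M(-71, 9) = ((-69 - 7*(-90)) + 3*96) - 175 = ((-69 + 630) + 288) - 175 = (561 + 288) - 175 = 849 - 175 = 674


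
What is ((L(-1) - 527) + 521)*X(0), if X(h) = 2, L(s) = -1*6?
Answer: -24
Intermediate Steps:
L(s) = -6
((L(-1) - 527) + 521)*X(0) = ((-6 - 527) + 521)*2 = (-533 + 521)*2 = -12*2 = -24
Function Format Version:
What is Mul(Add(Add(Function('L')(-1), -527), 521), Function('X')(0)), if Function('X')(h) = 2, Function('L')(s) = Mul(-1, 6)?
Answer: -24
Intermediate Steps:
Function('L')(s) = -6
Mul(Add(Add(Function('L')(-1), -527), 521), Function('X')(0)) = Mul(Add(Add(-6, -527), 521), 2) = Mul(Add(-533, 521), 2) = Mul(-12, 2) = -24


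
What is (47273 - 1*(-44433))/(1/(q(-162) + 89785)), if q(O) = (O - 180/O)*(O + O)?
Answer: 13014273578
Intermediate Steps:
q(O) = 2*O*(O - 180/O) (q(O) = (O - 180/O)*(2*O) = 2*O*(O - 180/O))
(47273 - 1*(-44433))/(1/(q(-162) + 89785)) = (47273 - 1*(-44433))/(1/((-360 + 2*(-162)**2) + 89785)) = (47273 + 44433)/(1/((-360 + 2*26244) + 89785)) = 91706/(1/((-360 + 52488) + 89785)) = 91706/(1/(52128 + 89785)) = 91706/(1/141913) = 91706*141913 = 13014273578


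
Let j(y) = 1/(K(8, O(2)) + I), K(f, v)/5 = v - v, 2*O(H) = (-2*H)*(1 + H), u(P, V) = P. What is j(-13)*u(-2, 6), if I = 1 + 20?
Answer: -2/21 ≈ -0.095238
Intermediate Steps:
O(H) = -H*(1 + H) (O(H) = ((-2*H)*(1 + H))/2 = (-2*H*(1 + H))/2 = -H*(1 + H))
K(f, v) = 0 (K(f, v) = 5*(v - v) = 5*0 = 0)
I = 21
j(y) = 1/21 (j(y) = 1/(0 + 21) = 1/21)
j(-13)*u(-2, 6) = (1/21)*(-2) = -2/21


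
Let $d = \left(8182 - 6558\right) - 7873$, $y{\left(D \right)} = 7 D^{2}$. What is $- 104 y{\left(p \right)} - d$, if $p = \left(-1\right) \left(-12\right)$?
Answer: $-98583$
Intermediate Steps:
$p = 12$
$d = -6249$ ($d = 1624 - 7873 = -6249$)
$- 104 y{\left(p \right)} - d = - 104 \cdot 7 \cdot 12^{2} - -6249 = - 104 \cdot 7 \cdot 144 + 6249 = \left(-104\right) 1008 + 6249 = -104832 + 6249 = -98583$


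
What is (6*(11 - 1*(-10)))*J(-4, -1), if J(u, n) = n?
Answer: -126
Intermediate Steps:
(6*(11 - 1*(-10)))*J(-4, -1) = (6*(11 - 1*(-10)))*(-1) = (6*(11 + 10))*(-1) = (6*21)*(-1) = 126*(-1) = -126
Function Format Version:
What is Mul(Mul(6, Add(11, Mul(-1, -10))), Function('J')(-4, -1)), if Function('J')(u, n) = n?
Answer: -126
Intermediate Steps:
Mul(Mul(6, Add(11, Mul(-1, -10))), Function('J')(-4, -1)) = Mul(Mul(6, Add(11, Mul(-1, -10))), -1) = Mul(Mul(6, Add(11, 10)), -1) = Mul(Mul(6, 21), -1) = Mul(126, -1) = -126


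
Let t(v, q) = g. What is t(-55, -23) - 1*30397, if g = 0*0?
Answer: -30397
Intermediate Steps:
g = 0
t(v, q) = 0
t(-55, -23) - 1*30397 = 0 - 1*30397 = 0 - 30397 = -30397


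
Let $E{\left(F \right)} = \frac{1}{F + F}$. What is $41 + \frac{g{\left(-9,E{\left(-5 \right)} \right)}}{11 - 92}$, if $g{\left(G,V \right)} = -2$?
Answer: $\frac{3323}{81} \approx 41.025$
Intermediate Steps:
$E{\left(F \right)} = \frac{1}{2 F}$
$41 + \frac{g{\left(-9,E{\left(-5 \right)} \right)}}{11 - 92} = 41 + \frac{1}{11 - 92} \left(-2\right) = 41 + \frac{1}{-81} \left(-2\right) = 41 - - \frac{2}{81} = 41 + \frac{2}{81} = \frac{3323}{81}$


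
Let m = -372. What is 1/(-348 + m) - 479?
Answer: -344881/720 ≈ -479.00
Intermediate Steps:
1/(-348 + m) - 479 = 1/(-348 - 372) - 479 = 1/(-720) - 479 = -1/720 - 479 = -344881/720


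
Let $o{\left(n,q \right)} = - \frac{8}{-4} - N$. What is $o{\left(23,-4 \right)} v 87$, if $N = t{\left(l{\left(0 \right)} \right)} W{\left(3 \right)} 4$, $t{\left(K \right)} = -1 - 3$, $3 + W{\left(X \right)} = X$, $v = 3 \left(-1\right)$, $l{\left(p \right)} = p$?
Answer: $-522$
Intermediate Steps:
$v = -3$
$W{\left(X \right)} = -3 + X$
$t{\left(K \right)} = -4$
$N = 0$ ($N = - 4 \left(-3 + 3\right) 4 = \left(-4\right) 0 \cdot 4 = 0 \cdot 4 = 0$)
$o{\left(n,q \right)} = 2$ ($o{\left(n,q \right)} = - \frac{8}{-4} - 0 = \left(-8\right) \left(- \frac{1}{4}\right) + 0 = 2 + 0 = 2$)
$o{\left(23,-4 \right)} v 87 = 2 \left(\left(-3\right) 87\right) = 2 \left(-261\right) = -522$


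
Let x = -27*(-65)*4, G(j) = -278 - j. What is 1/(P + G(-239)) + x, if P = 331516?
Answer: 2326968541/331477 ≈ 7020.0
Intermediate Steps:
x = 7020 (x = 1755*4 = 7020)
1/(P + G(-239)) + x = 1/(331516 + (-278 - 1*(-239))) + 7020 = 1/(331516 + (-278 + 239)) + 7020 = 1/(331516 - 39) + 7020 = 1/331477 + 7020 = 2326968541/331477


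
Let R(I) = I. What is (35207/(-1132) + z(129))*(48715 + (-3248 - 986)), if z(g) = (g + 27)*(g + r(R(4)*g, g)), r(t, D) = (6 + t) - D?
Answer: 4098738085977/1132 ≈ 3.6208e+9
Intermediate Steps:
r(t, D) = 6 + t - D
z(g) = (6 + 4*g)*(27 + g) (z(g) = (g + 27)*(g + (6 + 4*g - g)) = (27 + g)*(g + (6 + 3*g)) = (27 + g)*(6 + 4*g) = (6 + 4*g)*(27 + g))
(35207/(-1132) + z(129))*(48715 + (-3248 - 986)) = (35207/(-1132) + (162 + 4*129² + 114*129))*(48715 + (-3248 - 986)) = (35207*(-1/1132) + (162 + 4*16641 + 14706))*(48715 - 4234) = (-35207/1132 + (162 + 66564 + 14706))*44481 = (-35207/1132 + 81432)*44481 = (92145817/1132)*44481 = 4098738085977/1132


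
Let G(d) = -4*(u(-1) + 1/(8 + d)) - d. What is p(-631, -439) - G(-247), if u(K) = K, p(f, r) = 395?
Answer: 34412/239 ≈ 143.98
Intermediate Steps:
G(d) = 4 - d - 4/(8 + d) (G(d) = -4*(-1 + 1/(8 + d)) - d = (4 - 4/(8 + d)) - d = 4 - d - 4/(8 + d))
p(-631, -439) - G(-247) = 395 - (28 - 1*(-247)² - 4*(-247))/(8 - 247) = 395 - (28 - 1*61009 + 988)/(-239) = 395 - (-1)*(28 - 61009 + 988)/239 = 395 - (-1)*(-59993)/239 = 395 - 1*59993/239 = 395 - 59993/239 = 34412/239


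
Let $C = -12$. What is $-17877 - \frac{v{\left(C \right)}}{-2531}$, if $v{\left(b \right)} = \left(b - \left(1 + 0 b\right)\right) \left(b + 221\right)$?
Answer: $- \frac{45249404}{2531} \approx -17878.0$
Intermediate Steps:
$v{\left(b \right)} = \left(-1 + b\right) \left(221 + b\right)$ ($v{\left(b \right)} = \left(b + \left(-1 + 0\right)\right) \left(221 + b\right) = \left(b - 1\right) \left(221 + b\right) = \left(-1 + b\right) \left(221 + b\right)$)
$-17877 - \frac{v{\left(C \right)}}{-2531} = -17877 - \frac{-221 + \left(-12\right)^{2} + 220 \left(-12\right)}{-2531} = -17877 - \left(-221 + 144 - 2640\right) \left(- \frac{1}{2531}\right) = -17877 - \left(-2717\right) \left(- \frac{1}{2531}\right) = -17877 - \frac{2717}{2531} = - \frac{45249404}{2531}$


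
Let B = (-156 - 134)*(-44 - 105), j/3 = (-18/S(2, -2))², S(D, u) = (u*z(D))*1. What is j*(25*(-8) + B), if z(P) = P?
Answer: 5225715/2 ≈ 2.6129e+6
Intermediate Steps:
S(D, u) = D*u (S(D, u) = (u*D)*1 = (D*u)*1 = D*u)
j = 243/4 (j = 3*(-18/(2*(-2)))² = 3*(-18/(-4))² = 3*(-18*(-¼))² = 3*(9/2)² = 3*(81/4) = 243/4 ≈ 60.750)
B = 43210 (B = -290*(-149) = 43210)
j*(25*(-8) + B) = 243*(25*(-8) + 43210)/4 = 243*(-200 + 43210)/4 = (243/4)*43010 = 5225715/2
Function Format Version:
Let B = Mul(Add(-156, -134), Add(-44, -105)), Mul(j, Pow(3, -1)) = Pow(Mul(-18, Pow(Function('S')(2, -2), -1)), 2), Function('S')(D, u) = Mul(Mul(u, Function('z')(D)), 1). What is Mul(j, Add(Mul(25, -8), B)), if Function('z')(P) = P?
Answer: Rational(5225715, 2) ≈ 2.6129e+6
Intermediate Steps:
Function('S')(D, u) = Mul(D, u) (Function('S')(D, u) = Mul(Mul(u, D), 1) = Mul(Mul(D, u), 1) = Mul(D, u))
j = Rational(243, 4) (j = Mul(3, Pow(Mul(-18, Pow(Mul(2, -2), -1)), 2)) = Mul(3, Pow(Mul(-18, Pow(-4, -1)), 2)) = Mul(3, Pow(Mul(-18, Rational(-1, 4)), 2)) = Mul(3, Pow(Rational(9, 2), 2)) = Mul(3, Rational(81, 4)) = Rational(243, 4) ≈ 60.750)
B = 43210 (B = Mul(-290, -149) = 43210)
Mul(j, Add(Mul(25, -8), B)) = Mul(Rational(243, 4), Add(Mul(25, -8), 43210)) = Mul(Rational(243, 4), Add(-200, 43210)) = Mul(Rational(243, 4), 43010) = Rational(5225715, 2)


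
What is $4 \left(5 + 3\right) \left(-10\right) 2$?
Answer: $-640$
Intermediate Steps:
$4 \left(5 + 3\right) \left(-10\right) 2 = 4 \cdot 8 \left(-10\right) 2 = 32 \left(-10\right) 2 = \left(-320\right) 2 = -640$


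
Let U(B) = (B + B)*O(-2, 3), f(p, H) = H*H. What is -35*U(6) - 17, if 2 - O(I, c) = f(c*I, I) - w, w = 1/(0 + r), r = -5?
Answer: 907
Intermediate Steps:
f(p, H) = H²
w = -⅕ (w = 1/(0 - 5) = 1/(-5) = -⅕ ≈ -0.20000)
O(I, c) = 9/5 - I² (O(I, c) = 2 - (I² - 1*(-⅕)) = 2 - (I² + ⅕) = 2 - (⅕ + I²) = 2 + (-⅕ - I²) = 9/5 - I²)
U(B) = -22*B/5 (U(B) = (B + B)*(9/5 - 1*(-2)²) = (2*B)*(9/5 - 1*4) = (2*B)*(9/5 - 4) = (2*B)*(-11/5) = -22*B/5)
-35*U(6) - 17 = -(-154)*6 - 17 = -35*(-132/5) - 17 = 924 - 17 = 907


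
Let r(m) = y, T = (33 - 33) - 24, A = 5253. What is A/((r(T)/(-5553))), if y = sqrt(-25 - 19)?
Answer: 29169909*I*sqrt(11)/22 ≈ 4.3975e+6*I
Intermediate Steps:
y = 2*I*sqrt(11) (y = sqrt(-44) = 2*I*sqrt(11) ≈ 6.6332*I)
T = -24 (T = 0 - 24 = -24)
r(m) = 2*I*sqrt(11)
A/((r(T)/(-5553))) = 5253/(((2*I*sqrt(11))/(-5553))) = 5253/(((2*I*sqrt(11))*(-1/5553))) = 5253/((-2*I*sqrt(11)/5553)) = 5253*(5553*I*sqrt(11)/22) = 29169909*I*sqrt(11)/22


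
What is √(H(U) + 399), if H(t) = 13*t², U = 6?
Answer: 17*√3 ≈ 29.445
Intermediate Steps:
√(H(U) + 399) = √(13*6² + 399) = √(13*36 + 399) = √(468 + 399) = √867 = 17*√3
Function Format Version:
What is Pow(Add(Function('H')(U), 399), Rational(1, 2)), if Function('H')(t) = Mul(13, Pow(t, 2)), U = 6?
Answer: Mul(17, Pow(3, Rational(1, 2))) ≈ 29.445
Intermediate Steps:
Pow(Add(Function('H')(U), 399), Rational(1, 2)) = Pow(Add(Mul(13, Pow(6, 2)), 399), Rational(1, 2)) = Pow(Add(Mul(13, 36), 399), Rational(1, 2)) = Pow(Add(468, 399), Rational(1, 2)) = Pow(867, Rational(1, 2)) = Mul(17, Pow(3, Rational(1, 2)))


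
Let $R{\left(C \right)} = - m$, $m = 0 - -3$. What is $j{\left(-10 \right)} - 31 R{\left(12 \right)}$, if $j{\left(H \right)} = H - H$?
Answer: $93$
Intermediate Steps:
$m = 3$ ($m = 0 + 3 = 3$)
$R{\left(C \right)} = -3$ ($R{\left(C \right)} = \left(-1\right) 3 = -3$)
$j{\left(H \right)} = 0$
$j{\left(-10 \right)} - 31 R{\left(12 \right)} = 0 - -93 = 0 + 93 = 93$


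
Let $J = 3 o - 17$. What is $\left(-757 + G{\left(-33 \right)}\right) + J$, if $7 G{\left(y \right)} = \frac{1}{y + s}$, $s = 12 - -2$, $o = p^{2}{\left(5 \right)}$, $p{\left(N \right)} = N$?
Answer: $- \frac{92968}{133} \approx -699.01$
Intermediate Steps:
$o = 25$ ($o = 5^{2} = 25$)
$s = 14$ ($s = 12 + 2 = 14$)
$G{\left(y \right)} = \frac{1}{7 \left(14 + y\right)}$ ($G{\left(y \right)} = \frac{1}{7 \left(y + 14\right)} = \frac{1}{7 \left(14 + y\right)}$)
$J = 58$ ($J = 3 \cdot 25 - 17 = 75 - 17 = 58$)
$\left(-757 + G{\left(-33 \right)}\right) + J = \left(-757 + \frac{1}{7 \left(14 - 33\right)}\right) + 58 = \left(-757 + \frac{1}{7 \left(-19\right)}\right) + 58 = \left(-757 + \frac{1}{7} \left(- \frac{1}{19}\right)\right) + 58 = \left(-757 - \frac{1}{133}\right) + 58 = - \frac{100682}{133} + 58 = - \frac{92968}{133}$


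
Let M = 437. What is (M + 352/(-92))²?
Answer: 99261369/529 ≈ 1.8764e+5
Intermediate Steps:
(M + 352/(-92))² = (437 + 352/(-92))² = (437 + 352*(-1/92))² = (437 - 88/23)² = (9963/23)² = 99261369/529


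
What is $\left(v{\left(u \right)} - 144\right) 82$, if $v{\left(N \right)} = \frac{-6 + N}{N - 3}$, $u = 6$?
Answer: $-11808$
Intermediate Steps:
$v{\left(N \right)} = \frac{-6 + N}{-3 + N}$
$\left(v{\left(u \right)} - 144\right) 82 = \left(\frac{-6 + 6}{-3 + 6} - 144\right) 82 = \left(\frac{1}{3} \cdot 0 - 144\right) 82 = \left(0 - 144\right) 82 = \left(-144\right) 82 = -11808$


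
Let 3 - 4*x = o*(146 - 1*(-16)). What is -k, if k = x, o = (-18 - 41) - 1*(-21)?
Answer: -6159/4 ≈ -1539.8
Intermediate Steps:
o = -38 (o = -59 + 21 = -38)
x = 6159/4 (x = ¾ - (-19)*(146 - 1*(-16))/2 = ¾ - (-19)*(146 + 16)/2 = ¾ - (-19)*162/2 = ¾ - ¼*(-6156) = ¾ + 1539 = 6159/4 ≈ 1539.8)
k = 6159/4 ≈ 1539.8
-k = -1*6159/4 = -6159/4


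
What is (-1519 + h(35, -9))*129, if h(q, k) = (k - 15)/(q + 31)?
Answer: -2155977/11 ≈ -1.9600e+5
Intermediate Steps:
h(q, k) = (-15 + k)/(31 + q)
(-1519 + h(35, -9))*129 = (-1519 + (-15 - 9)/(31 + 35))*129 = (-1519 - 24/66)*129 = (-1519 + (1/66)*(-24))*129 = (-1519 - 4/11)*129 = -16713/11*129 = -2155977/11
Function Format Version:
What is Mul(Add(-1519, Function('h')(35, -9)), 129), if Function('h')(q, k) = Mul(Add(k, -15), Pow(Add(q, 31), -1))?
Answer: Rational(-2155977, 11) ≈ -1.9600e+5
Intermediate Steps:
Function('h')(q, k) = Mul(Pow(Add(31, q), -1), Add(-15, k)) (Function('h')(q, k) = Mul(Add(-15, k), Pow(Add(31, q), -1)) = Mul(Pow(Add(31, q), -1), Add(-15, k)))
Mul(Add(-1519, Function('h')(35, -9)), 129) = Mul(Add(-1519, Mul(Pow(Add(31, 35), -1), Add(-15, -9))), 129) = Mul(Add(-1519, Mul(Pow(66, -1), -24)), 129) = Mul(Add(-1519, Mul(Rational(1, 66), -24)), 129) = Mul(Add(-1519, Rational(-4, 11)), 129) = Mul(Rational(-16713, 11), 129) = Rational(-2155977, 11)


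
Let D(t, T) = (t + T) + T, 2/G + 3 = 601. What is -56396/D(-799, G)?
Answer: 16862404/238899 ≈ 70.584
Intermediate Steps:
G = 1/299 (G = 2/(-3 + 601) = 2/598 = 2*(1/598) = 1/299 ≈ 0.0033445)
D(t, T) = t + 2*T (D(t, T) = (T + t) + T = t + 2*T)
-56396/D(-799, G) = -56396/(-799 + 2*(1/299)) = -56396/(-799 + 2/299) = -56396/(-238899/299) = -56396*(-299/238899) = 16862404/238899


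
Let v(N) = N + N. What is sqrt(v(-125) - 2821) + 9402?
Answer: 9402 + I*sqrt(3071) ≈ 9402.0 + 55.417*I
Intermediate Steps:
v(N) = 2*N
sqrt(v(-125) - 2821) + 9402 = sqrt(2*(-125) - 2821) + 9402 = sqrt(-250 - 2821) + 9402 = sqrt(-3071) + 9402 = I*sqrt(3071) + 9402 = 9402 + I*sqrt(3071)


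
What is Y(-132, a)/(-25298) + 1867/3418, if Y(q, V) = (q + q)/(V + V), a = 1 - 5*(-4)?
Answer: 165384977/302639974 ≈ 0.54647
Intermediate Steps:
a = 21 (a = 1 + 20 = 21)
Y(q, V) = q/V (Y(q, V) = (2*q)/((2*V)) = (2*q)*(1/(2*V)) = q/V)
Y(-132, a)/(-25298) + 1867/3418 = -132/21/(-25298) + 1867/3418 = -132*1/21*(-1/25298) + 1867*(1/3418) = -44/7*(-1/25298) + 1867/3418 = 22/88543 + 1867/3418 = 165384977/302639974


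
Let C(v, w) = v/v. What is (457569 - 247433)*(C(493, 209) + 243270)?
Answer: 51119994856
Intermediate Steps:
C(v, w) = 1
(457569 - 247433)*(C(493, 209) + 243270) = (457569 - 247433)*(1 + 243270) = 210136*243271 = 51119994856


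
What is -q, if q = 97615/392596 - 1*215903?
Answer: 84762556573/392596 ≈ 2.1590e+5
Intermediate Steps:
q = -84762556573/392596 (q = 97615*(1/392596) - 215903 = 97615/392596 - 215903 = -84762556573/392596 ≈ -2.1590e+5)
-q = -1*(-84762556573/392596) = 84762556573/392596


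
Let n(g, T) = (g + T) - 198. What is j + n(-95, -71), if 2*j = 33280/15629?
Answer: -5672316/15629 ≈ -362.94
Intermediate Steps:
j = 16640/15629 (j = (33280/15629)/2 = (33280*(1/15629))/2 = (½)*(33280/15629) = 16640/15629 ≈ 1.0647)
n(g, T) = -198 + T + g (n(g, T) = (T + g) - 198 = -198 + T + g)
j + n(-95, -71) = 16640/15629 + (-198 - 71 - 95) = 16640/15629 - 364 = -5672316/15629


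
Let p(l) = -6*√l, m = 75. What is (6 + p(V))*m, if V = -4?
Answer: 450 - 900*I ≈ 450.0 - 900.0*I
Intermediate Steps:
(6 + p(V))*m = (6 - 12*I)*75 = 450 - 900*I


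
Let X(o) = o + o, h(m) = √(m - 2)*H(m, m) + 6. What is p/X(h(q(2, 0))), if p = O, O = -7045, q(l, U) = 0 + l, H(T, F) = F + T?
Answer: -7045/12 ≈ -587.08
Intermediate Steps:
q(l, U) = l
h(m) = 6 + 2*m*√(-2 + m) (h(m) = √(m - 2)*(m + m) + 6 = √(-2 + m)*(2*m) + 6 = 2*m*√(-2 + m) + 6 = 6 + 2*m*√(-2 + m))
p = -7045
X(o) = 2*o
p/X(h(q(2, 0))) = -7045*1/(2*(6 + 2*2*√(-2 + 2))) = -7045*1/(2*(6 + 2*2*√0)) = -7045*1/(2*(6 + 2*2*0)) = -7045*1/(2*(6 + 0)) = -7045/(2*6) = -7045/12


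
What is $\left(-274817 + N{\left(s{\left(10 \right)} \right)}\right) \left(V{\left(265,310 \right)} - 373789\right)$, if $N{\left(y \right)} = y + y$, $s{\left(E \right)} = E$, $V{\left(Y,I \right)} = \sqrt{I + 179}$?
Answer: $102716095833 - 274797 \sqrt{489} \approx 1.0271 \cdot 10^{11}$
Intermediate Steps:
$V{\left(Y,I \right)} = \sqrt{179 + I}$
$N{\left(y \right)} = 2 y$
$\left(-274817 + N{\left(s{\left(10 \right)} \right)}\right) \left(V{\left(265,310 \right)} - 373789\right) = \left(-274817 + 2 \cdot 10\right) \left(\sqrt{179 + 310} - 373789\right) = \left(-274817 + 20\right) \left(\sqrt{489} - 373789\right) = - 274797 \left(-373789 + \sqrt{489}\right) = 102716095833 - 274797 \sqrt{489}$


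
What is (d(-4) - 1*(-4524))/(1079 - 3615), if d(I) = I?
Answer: -565/317 ≈ -1.7823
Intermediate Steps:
(d(-4) - 1*(-4524))/(1079 - 3615) = (-4 - 1*(-4524))/(1079 - 3615) = (-4 + 4524)/(-2536) = 4520*(-1/2536) = -565/317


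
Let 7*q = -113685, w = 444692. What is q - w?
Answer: -3226529/7 ≈ -4.6093e+5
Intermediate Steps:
q = -113685/7 (q = (⅐)*(-113685) = -113685/7 ≈ -16241.)
q - w = -113685/7 - 1*444692 = -113685/7 - 444692 = -3226529/7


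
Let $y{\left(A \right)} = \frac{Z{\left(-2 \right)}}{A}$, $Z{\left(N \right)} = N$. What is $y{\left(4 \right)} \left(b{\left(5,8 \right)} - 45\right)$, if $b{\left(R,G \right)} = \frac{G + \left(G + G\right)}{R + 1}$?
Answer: $\frac{41}{2} \approx 20.5$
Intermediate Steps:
$b{\left(R,G \right)} = \frac{3 G}{1 + R}$ ($b{\left(R,G \right)} = \frac{G + 2 G}{1 + R} = \frac{3 G}{1 + R}$)
$y{\left(A \right)} = - \frac{2}{A}$
$y{\left(4 \right)} \left(b{\left(5,8 \right)} - 45\right) = - \frac{2}{4} \left(3 \cdot 8 \frac{1}{1 + 5} - 45\right) = \left(-2\right) \frac{1}{4} \left(3 \cdot 8 \cdot \frac{1}{6} - 45\right) = - \frac{3 \cdot 8 \cdot \frac{1}{6} - 45}{2} = - \frac{4 - 45}{2} = \left(- \frac{1}{2}\right) \left(-41\right) = \frac{41}{2}$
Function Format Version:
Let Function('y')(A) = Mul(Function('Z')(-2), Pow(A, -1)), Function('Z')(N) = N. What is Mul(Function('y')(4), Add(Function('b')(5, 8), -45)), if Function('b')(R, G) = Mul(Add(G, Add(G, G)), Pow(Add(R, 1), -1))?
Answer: Rational(41, 2) ≈ 20.500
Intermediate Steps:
Function('b')(R, G) = Mul(3, G, Pow(Add(1, R), -1)) (Function('b')(R, G) = Mul(Add(G, Mul(2, G)), Pow(Add(1, R), -1)) = Mul(Mul(3, G), Pow(Add(1, R), -1)) = Mul(3, G, Pow(Add(1, R), -1)))
Function('y')(A) = Mul(-2, Pow(A, -1))
Mul(Function('y')(4), Add(Function('b')(5, 8), -45)) = Mul(Mul(-2, Pow(4, -1)), Add(Mul(3, 8, Pow(Add(1, 5), -1)), -45)) = Mul(Mul(-2, Rational(1, 4)), Add(Mul(3, 8, Pow(6, -1)), -45)) = Mul(Rational(-1, 2), Add(Mul(3, 8, Rational(1, 6)), -45)) = Mul(Rational(-1, 2), Add(4, -45)) = Mul(Rational(-1, 2), -41) = Rational(41, 2)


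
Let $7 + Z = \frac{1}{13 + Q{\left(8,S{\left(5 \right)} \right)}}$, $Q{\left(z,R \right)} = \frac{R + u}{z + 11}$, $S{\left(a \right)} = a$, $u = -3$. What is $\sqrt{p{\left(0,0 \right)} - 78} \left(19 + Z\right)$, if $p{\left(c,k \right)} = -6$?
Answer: $\frac{6014 i \sqrt{21}}{249} \approx 110.68 i$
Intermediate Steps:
$Q{\left(z,R \right)} = \frac{-3 + R}{11 + z}$ ($Q{\left(z,R \right)} = \frac{R - 3}{z + 11} = \frac{-3 + R}{11 + z}$)
$Z = - \frac{1724}{249}$ ($Z = -7 + \frac{1}{13 + \frac{-3 + 5}{11 + 8}} = -7 + \frac{1}{13 + \frac{1}{19} \cdot 2} = -7 + \frac{1}{13 + \frac{2}{19}} = -7 + \frac{1}{\frac{249}{19}} = -7 + \frac{19}{249} = - \frac{1724}{249} \approx -6.9237$)
$\sqrt{p{\left(0,0 \right)} - 78} \left(19 + Z\right) = \sqrt{-6 - 78} \left(19 - \frac{1724}{249}\right) = \sqrt{-84} \cdot \frac{3007}{249} = 2 i \sqrt{21} \cdot \frac{3007}{249} = \frac{6014 i \sqrt{21}}{249}$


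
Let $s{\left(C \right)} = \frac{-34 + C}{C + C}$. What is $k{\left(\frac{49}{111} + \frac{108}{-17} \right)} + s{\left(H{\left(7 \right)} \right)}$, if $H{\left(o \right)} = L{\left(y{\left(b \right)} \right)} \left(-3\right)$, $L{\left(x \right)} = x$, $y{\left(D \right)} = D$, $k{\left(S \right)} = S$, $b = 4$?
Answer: $- \frac{10051}{2516} \approx -3.9948$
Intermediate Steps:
$H{\left(o \right)} = -12$ ($H{\left(o \right)} = 4 \left(-3\right) = -12$)
$s{\left(C \right)} = \frac{-34 + C}{2 C}$
$k{\left(\frac{49}{111} + \frac{108}{-17} \right)} + s{\left(H{\left(7 \right)} \right)} = \left(\frac{49}{111} + \frac{108}{-17}\right) + \frac{-34 - 12}{2 \left(-12\right)} = \left(49 \cdot \frac{1}{111} + 108 \left(- \frac{1}{17}\right)\right) + \frac{1}{2} \left(- \frac{1}{12}\right) \left(-46\right) = \left(\frac{49}{111} - \frac{108}{17}\right) + \frac{23}{12} = - \frac{11155}{1887} + \frac{23}{12} = - \frac{10051}{2516}$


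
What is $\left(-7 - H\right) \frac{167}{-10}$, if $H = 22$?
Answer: $\frac{4843}{10} \approx 484.3$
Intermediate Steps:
$\left(-7 - H\right) \frac{167}{-10} = \left(-7 - 22\right) \frac{167}{-10} = \left(-7 - 22\right) 167 \left(- \frac{1}{10}\right) = \left(-29\right) \left(- \frac{167}{10}\right) = \frac{4843}{10}$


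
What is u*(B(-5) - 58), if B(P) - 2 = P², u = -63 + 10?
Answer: 1643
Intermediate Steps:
u = -53
B(P) = 2 + P²
u*(B(-5) - 58) = -53*((2 + (-5)²) - 58) = -53*((2 + 25) - 58) = -53*(27 - 58) = -53*(-31) = 1643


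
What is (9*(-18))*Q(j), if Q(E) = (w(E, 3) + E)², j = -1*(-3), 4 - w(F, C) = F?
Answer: -2592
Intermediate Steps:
w(F, C) = 4 - F
j = 3
Q(E) = 16 (Q(E) = ((4 - E) + E)² = 4² = 16)
(9*(-18))*Q(j) = (9*(-18))*16 = -162*16 = -2592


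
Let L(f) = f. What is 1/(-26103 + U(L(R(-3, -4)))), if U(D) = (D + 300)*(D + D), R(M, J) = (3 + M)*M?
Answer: -1/26103 ≈ -3.8310e-5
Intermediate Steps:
R(M, J) = M*(3 + M)
U(D) = 2*D*(300 + D) (U(D) = (300 + D)*(2*D) = 2*D*(300 + D))
1/(-26103 + U(L(R(-3, -4)))) = 1/(-26103 + 2*(-3*(3 - 3))*(300 - 3*(3 - 3))) = 1/(-26103 + 2*(-3*0)*(300 - 3*0)) = 1/(-26103 + 2*0*(300 + 0)) = 1/(-26103 + 2*0*300) = 1/(-26103 + 0) = 1/(-26103) = -1/26103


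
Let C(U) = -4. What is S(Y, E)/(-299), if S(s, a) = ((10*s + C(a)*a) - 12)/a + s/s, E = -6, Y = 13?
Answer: 68/897 ≈ 0.075808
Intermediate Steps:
S(s, a) = 1 + (-12 - 4*a + 10*s)/a (S(s, a) = ((10*s - 4*a) - 12)/a + s/s = ((-4*a + 10*s) - 12)/a + 1 = (-12 - 4*a + 10*s)/a + 1 = 1 + (-12 - 4*a + 10*s)/a)
S(Y, E)/(-299) = ((-12 - 3*(-6) + 10*13)/(-6))/(-299) = -(-12 + 18 + 130)/6*(-1/299) = -⅙*136*(-1/299) = -68/3*(-1/299) = 68/897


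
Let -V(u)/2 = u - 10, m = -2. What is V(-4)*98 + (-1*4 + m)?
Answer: 2738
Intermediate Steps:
V(u) = 20 - 2*u (V(u) = -2*(u - 10) = -2*(-10 + u) = 20 - 2*u)
V(-4)*98 + (-1*4 + m) = (20 - 2*(-4))*98 + (-1*4 - 2) = (20 + 8)*98 + (-4 - 2) = 28*98 - 6 = 2744 - 6 = 2738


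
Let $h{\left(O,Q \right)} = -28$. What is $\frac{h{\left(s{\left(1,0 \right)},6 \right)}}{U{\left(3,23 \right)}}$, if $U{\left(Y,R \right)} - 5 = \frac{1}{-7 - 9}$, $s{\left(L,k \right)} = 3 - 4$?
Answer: $- \frac{448}{79} \approx -5.6709$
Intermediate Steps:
$s{\left(L,k \right)} = -1$ ($s{\left(L,k \right)} = 3 - 4 = -1$)
$U{\left(Y,R \right)} = \frac{79}{16}$ ($U{\left(Y,R \right)} = 5 + \frac{1}{-7 - 9} = 5 + \frac{1}{-16} = 5 - \frac{1}{16} = \frac{79}{16}$)
$\frac{h{\left(s{\left(1,0 \right)},6 \right)}}{U{\left(3,23 \right)}} = - \frac{28}{\frac{79}{16}} = \left(-28\right) \frac{16}{79} = - \frac{448}{79}$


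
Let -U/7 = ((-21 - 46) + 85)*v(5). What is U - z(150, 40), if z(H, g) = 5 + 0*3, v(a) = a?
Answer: -635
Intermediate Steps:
z(H, g) = 5 (z(H, g) = 5 + 0 = 5)
U = -630 (U = -7*((-21 - 46) + 85)*5 = -7*(-67 + 85)*5 = -126*5 = -7*90 = -630)
U - z(150, 40) = -630 - 1*5 = -630 - 5 = -635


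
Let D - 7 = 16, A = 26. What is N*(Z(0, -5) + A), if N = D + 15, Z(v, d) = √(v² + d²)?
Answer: 1178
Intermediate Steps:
D = 23 (D = 7 + 16 = 23)
Z(v, d) = √(d² + v²)
N = 38 (N = 23 + 15 = 38)
N*(Z(0, -5) + A) = 38*(√((-5)² + 0²) + 26) = 38*(√(25 + 0) + 26) = 38*(√25 + 26) = 38*(5 + 26) = 38*31 = 1178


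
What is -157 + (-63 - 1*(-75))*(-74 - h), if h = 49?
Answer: -1633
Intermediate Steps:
-157 + (-63 - 1*(-75))*(-74 - h) = -157 + (-63 - 1*(-75))*(-74 - 1*49) = -157 + (-63 + 75)*(-74 - 49) = -157 + 12*(-123) = -157 - 1476 = -1633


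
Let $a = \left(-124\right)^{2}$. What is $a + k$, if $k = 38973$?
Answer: $54349$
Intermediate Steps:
$a = 15376$
$a + k = 15376 + 38973 = 54349$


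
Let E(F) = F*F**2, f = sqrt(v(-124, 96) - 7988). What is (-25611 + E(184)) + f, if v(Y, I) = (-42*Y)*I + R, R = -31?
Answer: 6203893 + 3*sqrt(54661) ≈ 6.2046e+6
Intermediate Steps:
v(Y, I) = -31 - 42*I*Y (v(Y, I) = (-42*Y)*I - 31 = -42*I*Y - 31 = -31 - 42*I*Y)
f = 3*sqrt(54661) (f = sqrt((-31 - 42*96*(-124)) - 7988) = sqrt((-31 + 499968) - 7988) = sqrt(499937 - 7988) = sqrt(491949) = 3*sqrt(54661) ≈ 701.39)
E(F) = F**3
(-25611 + E(184)) + f = (-25611 + 184**3) + 3*sqrt(54661) = (-25611 + 6229504) + 3*sqrt(54661) = 6203893 + 3*sqrt(54661)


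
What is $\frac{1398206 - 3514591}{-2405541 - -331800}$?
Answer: $\frac{2116385}{2073741} \approx 1.0206$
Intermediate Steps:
$\frac{1398206 - 3514591}{-2405541 - -331800} = - \frac{2116385}{-2405541 + 331800} = - \frac{2116385}{-2073741} = \left(-2116385\right) \left(- \frac{1}{2073741}\right) = \frac{2116385}{2073741}$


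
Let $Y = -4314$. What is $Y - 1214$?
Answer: $-5528$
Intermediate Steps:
$Y - 1214 = -4314 - 1214 = -5528$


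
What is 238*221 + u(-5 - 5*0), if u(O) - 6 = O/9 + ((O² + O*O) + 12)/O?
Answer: 2366597/45 ≈ 52591.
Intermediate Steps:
u(O) = 6 + O/9 + (12 + 2*O²)/O (u(O) = 6 + (O/9 + ((O² + O*O) + 12)/O) = 6 + (O*(⅑) + ((O² + O²) + 12)/O) = 6 + (O/9 + (2*O² + 12)/O) = 6 + (O/9 + (12 + 2*O²)/O) = 6 + O/9 + (12 + 2*O²)/O)
238*221 + u(-5 - 5*0) = 238*221 + (6 + 12/(-5 - 5*0) + 19*(-5 - 5*0)/9) = 52598 + (6 + 12/(-5 + 0) + 19*(-5 + 0)/9) = 52598 + (6 + 12/(-5) + (19/9)*(-5)) = 52598 + (6 + 12*(-⅕) - 95/9) = 52598 + (6 - 12/5 - 95/9) = 52598 - 313/45 = 2366597/45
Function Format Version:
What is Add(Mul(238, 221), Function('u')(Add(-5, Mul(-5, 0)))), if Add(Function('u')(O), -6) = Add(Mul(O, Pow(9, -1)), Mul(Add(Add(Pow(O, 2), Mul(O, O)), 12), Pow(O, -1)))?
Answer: Rational(2366597, 45) ≈ 52591.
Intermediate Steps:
Function('u')(O) = Add(6, Mul(Rational(1, 9), O), Mul(Pow(O, -1), Add(12, Mul(2, Pow(O, 2))))) (Function('u')(O) = Add(6, Add(Mul(O, Pow(9, -1)), Mul(Add(Add(Pow(O, 2), Mul(O, O)), 12), Pow(O, -1)))) = Add(6, Add(Mul(O, Rational(1, 9)), Mul(Add(Add(Pow(O, 2), Pow(O, 2)), 12), Pow(O, -1)))) = Add(6, Add(Mul(Rational(1, 9), O), Mul(Add(Mul(2, Pow(O, 2)), 12), Pow(O, -1)))) = Add(6, Add(Mul(Rational(1, 9), O), Mul(Add(12, Mul(2, Pow(O, 2))), Pow(O, -1)))) = Add(6, Add(Mul(Rational(1, 9), O), Mul(Pow(O, -1), Add(12, Mul(2, Pow(O, 2)))))) = Add(6, Mul(Rational(1, 9), O), Mul(Pow(O, -1), Add(12, Mul(2, Pow(O, 2))))))
Add(Mul(238, 221), Function('u')(Add(-5, Mul(-5, 0)))) = Add(Mul(238, 221), Add(6, Mul(12, Pow(Add(-5, Mul(-5, 0)), -1)), Mul(Rational(19, 9), Add(-5, Mul(-5, 0))))) = Add(52598, Add(6, Mul(12, Pow(Add(-5, 0), -1)), Mul(Rational(19, 9), Add(-5, 0)))) = Add(52598, Add(6, Mul(12, Pow(-5, -1)), Mul(Rational(19, 9), -5))) = Add(52598, Add(6, Mul(12, Rational(-1, 5)), Rational(-95, 9))) = Add(52598, Add(6, Rational(-12, 5), Rational(-95, 9))) = Add(52598, Rational(-313, 45)) = Rational(2366597, 45)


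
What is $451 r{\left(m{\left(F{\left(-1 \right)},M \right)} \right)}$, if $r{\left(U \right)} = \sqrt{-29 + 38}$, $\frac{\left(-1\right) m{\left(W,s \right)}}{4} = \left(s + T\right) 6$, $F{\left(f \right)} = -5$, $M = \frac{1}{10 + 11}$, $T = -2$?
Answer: $1353$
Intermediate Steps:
$M = \frac{1}{21} \approx 0.047619$
$m{\left(W,s \right)} = 48 - 24 s$ ($m{\left(W,s \right)} = - 4 \left(s - 2\right) 6 = - 4 \left(-2 + s\right) 6 = - 4 \left(-12 + 6 s\right) = 48 - 24 s$)
$r{\left(U \right)} = 3$ ($r{\left(U \right)} = \sqrt{9} = 3$)
$451 r{\left(m{\left(F{\left(-1 \right)},M \right)} \right)} = 451 \cdot 3 = 1353$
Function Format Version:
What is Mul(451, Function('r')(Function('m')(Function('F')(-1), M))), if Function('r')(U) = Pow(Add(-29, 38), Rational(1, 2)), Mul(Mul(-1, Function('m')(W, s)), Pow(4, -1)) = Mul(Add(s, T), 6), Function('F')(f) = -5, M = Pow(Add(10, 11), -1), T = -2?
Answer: 1353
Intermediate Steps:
M = Rational(1, 21) (M = Pow(21, -1) = Rational(1, 21) ≈ 0.047619)
Function('m')(W, s) = Add(48, Mul(-24, s)) (Function('m')(W, s) = Mul(-4, Mul(Add(s, -2), 6)) = Mul(-4, Mul(Add(-2, s), 6)) = Mul(-4, Add(-12, Mul(6, s))) = Add(48, Mul(-24, s)))
Function('r')(U) = 3 (Function('r')(U) = Pow(9, Rational(1, 2)) = 3)
Mul(451, Function('r')(Function('m')(Function('F')(-1), M))) = Mul(451, 3) = 1353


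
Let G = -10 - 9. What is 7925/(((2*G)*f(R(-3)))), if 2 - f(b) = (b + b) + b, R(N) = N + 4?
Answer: 7925/38 ≈ 208.55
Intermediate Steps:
R(N) = 4 + N
f(b) = 2 - 3*b (f(b) = 2 - ((b + b) + b) = 2 - (2*b + b) = 2 - 3*b)
G = -19
7925/(((2*G)*f(R(-3)))) = 7925/(((2*(-19))*(2 - 3*(4 - 3)))) = 7925/((-38*(2 - 3*1))) = 7925/((-38*(2 - 3))) = 7925/((-38*(-1))) = 7925/38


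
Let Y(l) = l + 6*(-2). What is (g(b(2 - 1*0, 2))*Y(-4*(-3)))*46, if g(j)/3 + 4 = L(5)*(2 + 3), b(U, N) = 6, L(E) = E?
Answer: 0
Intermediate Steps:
g(j) = 63 (g(j) = -12 + 3*(5*(2 + 3)) = -12 + 3*(5*5) = -12 + 3*25 = -12 + 75 = 63)
Y(l) = -12 + l (Y(l) = l - 12 = -12 + l)
(g(b(2 - 1*0, 2))*Y(-4*(-3)))*46 = (63*(-12 - 4*(-3)))*46 = (63*(-12 + 12))*46 = (63*0)*46 = 0*46 = 0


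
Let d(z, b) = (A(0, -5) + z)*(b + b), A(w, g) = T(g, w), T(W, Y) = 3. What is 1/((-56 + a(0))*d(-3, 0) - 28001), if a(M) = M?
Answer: -1/28001 ≈ -3.5713e-5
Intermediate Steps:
A(w, g) = 3
d(z, b) = 2*b*(3 + z) (d(z, b) = (3 + z)*(b + b) = (3 + z)*(2*b) = 2*b*(3 + z))
1/((-56 + a(0))*d(-3, 0) - 28001) = 1/((-56 + 0)*(2*0*(3 - 3)) - 28001) = 1/(-112*0*0 - 28001) = 1/(-56*0 - 28001) = 1/(0 - 28001) = 1/(-28001) = -1/28001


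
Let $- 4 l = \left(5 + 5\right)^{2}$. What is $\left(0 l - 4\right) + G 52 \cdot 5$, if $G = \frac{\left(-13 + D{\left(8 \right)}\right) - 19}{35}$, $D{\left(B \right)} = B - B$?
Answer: $- \frac{1692}{7} \approx -241.71$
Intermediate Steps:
$D{\left(B \right)} = 0$
$l = -25$ ($l = - \frac{\left(5 + 5\right)^{2}}{4} = - \frac{10^{2}}{4} = \left(- \frac{1}{4}\right) 100 = -25$)
$G = - \frac{32}{35}$ ($G = \frac{\left(-13 + 0\right) - 19}{35} = \left(-13 - 19\right) \frac{1}{35} = \left(-32\right) \frac{1}{35} = - \frac{32}{35} \approx -0.91429$)
$\left(0 l - 4\right) + G 52 \cdot 5 = \left(0 \left(-25\right) - 4\right) - \frac{32 \cdot 52 \cdot 5}{35} = \left(0 - 4\right) - \frac{1664}{7} = -4 - \frac{1664}{7} = - \frac{1692}{7}$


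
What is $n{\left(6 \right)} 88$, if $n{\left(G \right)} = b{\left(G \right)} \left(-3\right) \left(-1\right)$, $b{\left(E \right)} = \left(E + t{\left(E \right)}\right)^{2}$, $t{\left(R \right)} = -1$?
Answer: $6600$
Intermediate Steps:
$b{\left(E \right)} = \left(-1 + E\right)^{2}$ ($b{\left(E \right)} = \left(E - 1\right)^{2} = \left(-1 + E\right)^{2}$)
$n{\left(G \right)} = 3 \left(-1 + G\right)^{2}$ ($n{\left(G \right)} = \left(-1 + G\right)^{2} \left(-3\right) \left(-1\right) = - 3 \left(-1 + G\right)^{2} \left(-1\right) = 3 \left(-1 + G\right)^{2}$)
$n{\left(6 \right)} 88 = 3 \left(-1 + 6\right)^{2} \cdot 88 = 3 \cdot 5^{2} \cdot 88 = 3 \cdot 25 \cdot 88 = 75 \cdot 88 = 6600$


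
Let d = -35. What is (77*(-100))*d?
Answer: 269500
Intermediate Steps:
(77*(-100))*d = (77*(-100))*(-35) = -7700*(-35) = 269500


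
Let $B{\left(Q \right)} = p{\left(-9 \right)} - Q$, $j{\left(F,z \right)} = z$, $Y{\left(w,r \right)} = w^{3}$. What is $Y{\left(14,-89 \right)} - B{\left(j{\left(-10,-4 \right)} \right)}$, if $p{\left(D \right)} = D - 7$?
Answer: $2756$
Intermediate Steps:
$p{\left(D \right)} = -7 + D$
$B{\left(Q \right)} = -16 - Q$ ($B{\left(Q \right)} = \left(-7 - 9\right) - Q = -16 - Q$)
$Y{\left(14,-89 \right)} - B{\left(j{\left(-10,-4 \right)} \right)} = 14^{3} - \left(-16 - -4\right) = 2744 - \left(-16 + 4\right) = 2744 - -12 = 2744 + 12 = 2756$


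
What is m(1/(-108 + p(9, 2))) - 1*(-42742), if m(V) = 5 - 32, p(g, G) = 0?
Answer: 42715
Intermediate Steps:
m(V) = -27
m(1/(-108 + p(9, 2))) - 1*(-42742) = -27 - 1*(-42742) = -27 + 42742 = 42715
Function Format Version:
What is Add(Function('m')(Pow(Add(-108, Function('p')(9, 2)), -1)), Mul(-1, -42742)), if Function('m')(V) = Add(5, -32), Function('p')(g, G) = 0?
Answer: 42715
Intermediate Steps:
Function('m')(V) = -27
Add(Function('m')(Pow(Add(-108, Function('p')(9, 2)), -1)), Mul(-1, -42742)) = Add(-27, Mul(-1, -42742)) = Add(-27, 42742) = 42715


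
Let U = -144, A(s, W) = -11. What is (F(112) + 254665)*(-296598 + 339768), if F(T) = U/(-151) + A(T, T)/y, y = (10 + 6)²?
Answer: 212490628087155/19328 ≈ 1.0994e+10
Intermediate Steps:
y = 256 (y = 16² = 256)
F(T) = 35203/38656 (F(T) = -144/(-151) - 11/256 = -144*(-1/151) - 11*1/256 = 144/151 - 11/256 = 35203/38656)
(F(112) + 254665)*(-296598 + 339768) = (35203/38656 + 254665)*(-296598 + 339768) = (9844365443/38656)*43170 = 212490628087155/19328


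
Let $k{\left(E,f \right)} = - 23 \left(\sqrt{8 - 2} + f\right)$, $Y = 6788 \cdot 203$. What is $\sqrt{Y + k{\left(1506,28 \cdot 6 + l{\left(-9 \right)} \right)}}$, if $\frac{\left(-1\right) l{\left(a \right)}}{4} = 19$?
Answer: $\sqrt{1375848 - 23 \sqrt{6}} \approx 1172.9$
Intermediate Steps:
$l{\left(a \right)} = -76$ ($l{\left(a \right)} = \left(-4\right) 19 = -76$)
$Y = 1377964$
$k{\left(E,f \right)} = - 23 f - 23 \sqrt{6}$ ($k{\left(E,f \right)} = - 23 \left(\sqrt{6} + f\right) = - 23 \left(f + \sqrt{6}\right) = - 23 f - 23 \sqrt{6}$)
$\sqrt{Y + k{\left(1506,28 \cdot 6 + l{\left(-9 \right)} \right)}} = \sqrt{1377964 - \left(23 \sqrt{6} + 23 \left(28 \cdot 6 - 76\right)\right)} = \sqrt{1377964 - \left(23 \sqrt{6} + 23 \left(168 - 76\right)\right)} = \sqrt{1377964 - \left(2116 + 23 \sqrt{6}\right)} = \sqrt{1375848 - 23 \sqrt{6}}$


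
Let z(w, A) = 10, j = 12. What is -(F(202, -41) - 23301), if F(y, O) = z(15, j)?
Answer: 23291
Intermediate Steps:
F(y, O) = 10
-(F(202, -41) - 23301) = -(10 - 23301) = -1*(-23291) = 23291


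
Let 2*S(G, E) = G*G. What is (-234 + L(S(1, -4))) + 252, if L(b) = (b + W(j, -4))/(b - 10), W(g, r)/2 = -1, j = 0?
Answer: 345/19 ≈ 18.158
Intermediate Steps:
W(g, r) = -2 (W(g, r) = 2*(-1) = -2)
S(G, E) = G**2/2 (S(G, E) = (G*G)/2 = G**2/2)
L(b) = (-2 + b)/(-10 + b) (L(b) = (b - 2)/(b - 10) = (-2 + b)/(-10 + b))
(-234 + L(S(1, -4))) + 252 = (-234 + (-2 + (1/2)*1**2)/(-10 + (1/2)*1**2)) + 252 = (-234 + (-2 + (1/2)*1)/(-10 + (1/2)*1)) + 252 = (-234 + (-2 + 1/2)/(-10 + 1/2)) + 252 = (-234 - 3/2/(-19/2)) + 252 = (-234 - 2/19*(-3/2)) + 252 = (-234 + 3/19) + 252 = -4443/19 + 252 = 345/19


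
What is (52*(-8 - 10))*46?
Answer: -43056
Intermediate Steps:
(52*(-8 - 10))*46 = (52*(-18))*46 = -936*46 = -43056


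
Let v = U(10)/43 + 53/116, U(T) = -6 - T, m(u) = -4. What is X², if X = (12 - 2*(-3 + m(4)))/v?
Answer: 16818977344/178929 ≈ 93998.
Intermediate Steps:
v = 423/4988 (v = (-6 - 1*10)/43 + 53/116 = (-6 - 10)*(1/43) + 53*(1/116) = -16*1/43 + 53/116 = -16/43 + 53/116 = 423/4988 ≈ 0.084804)
X = 129688/423 (X = (12 - 2*(-3 - 4))/(423/4988) = (12 - 2*(-7))*(4988/423) = (12 + 14)*(4988/423) = 26*(4988/423) = 129688/423 ≈ 306.59)
X² = (129688/423)² = 16818977344/178929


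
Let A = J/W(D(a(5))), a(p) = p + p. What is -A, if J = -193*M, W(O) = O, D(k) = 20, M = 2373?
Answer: 457989/20 ≈ 22899.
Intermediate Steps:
a(p) = 2*p
J = -457989 (J = -193*2373 = -457989)
A = -457989/20 ≈ -22899.
-A = -1*(-457989/20) = 457989/20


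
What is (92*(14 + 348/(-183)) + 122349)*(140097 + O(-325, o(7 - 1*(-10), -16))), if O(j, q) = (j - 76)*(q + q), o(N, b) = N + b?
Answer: 1049056414575/61 ≈ 1.7198e+10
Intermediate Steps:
O(j, q) = 2*q*(-76 + j) (O(j, q) = (-76 + j)*(2*q) = 2*q*(-76 + j))
(92*(14 + 348/(-183)) + 122349)*(140097 + O(-325, o(7 - 1*(-10), -16))) = (92*(14 + 348/(-183)) + 122349)*(140097 + 2*((7 - 1*(-10)) - 16)*(-76 - 325)) = (92*(14 + 348*(-1/183)) + 122349)*(140097 + 2*((7 + 10) - 16)*(-401)) = (92*(14 - 116/61) + 122349)*(140097 + 2*(17 - 16)*(-401)) = (92*(738/61) + 122349)*(140097 + 2*1*(-401)) = (67896/61 + 122349)*(140097 - 802) = (7531185/61)*139295 = 1049056414575/61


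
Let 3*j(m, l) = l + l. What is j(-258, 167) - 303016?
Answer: -908714/3 ≈ -3.0290e+5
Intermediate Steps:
j(m, l) = 2*l/3 (j(m, l) = (l + l)/3 = (2*l)/3 = 2*l/3)
j(-258, 167) - 303016 = (⅔)*167 - 303016 = 334/3 - 303016 = -908714/3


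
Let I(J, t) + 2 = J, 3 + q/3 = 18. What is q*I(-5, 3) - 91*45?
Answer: -4410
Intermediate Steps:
q = 45 (q = -9 + 3*18 = -9 + 54 = 45)
I(J, t) = -2 + J
q*I(-5, 3) - 91*45 = 45*(-2 - 5) - 91*45 = 45*(-7) - 4095 = -315 - 4095 = -4410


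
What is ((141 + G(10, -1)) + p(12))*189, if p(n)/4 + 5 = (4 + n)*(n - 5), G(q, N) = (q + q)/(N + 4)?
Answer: 108801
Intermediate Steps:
G(q, N) = 2*q/(4 + N) (G(q, N) = (2*q)/(4 + N) = 2*q/(4 + N))
p(n) = -20 + 4*(-5 + n)*(4 + n) (p(n) = -20 + 4*((4 + n)*(n - 5)) = -20 + 4*((4 + n)*(-5 + n)) = -20 + 4*((-5 + n)*(4 + n)) = -20 + 4*(-5 + n)*(4 + n))
((141 + G(10, -1)) + p(12))*189 = ((141 + 2*10/(4 - 1)) + (-100 - 4*12 + 4*12²))*189 = ((141 + 2*10/3) + (-100 - 48 + 4*144))*189 = ((141 + 2*10*(⅓)) + (-100 - 48 + 576))*189 = ((141 + 20/3) + 428)*189 = (443/3 + 428)*189 = (1727/3)*189 = 108801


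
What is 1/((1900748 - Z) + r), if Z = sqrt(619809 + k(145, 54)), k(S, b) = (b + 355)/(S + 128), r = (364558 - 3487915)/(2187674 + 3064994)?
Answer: 14316832919970853565748/27212678357306938626152474393 + 27590521118224*sqrt(46193856618)/27212678357306938626152474393 ≈ 5.2633e-7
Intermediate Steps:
r = -3123357/5252668 ≈ -0.59462
k(S, b) = (355 + b)/(128 + S)
Z = sqrt(46193856618)/273 (Z = sqrt(619809 + (355 + 54)/(128 + 145)) = sqrt(619809 + 409/273) = sqrt(169208266/273) = sqrt(46193856618)/273 ≈ 787.28)
1/((1900748 - Z) + r) = 1/((1900748 - sqrt(46193856618)/273) - 3123357/5252668) = 1/(9983995072307/5252668 - sqrt(46193856618)/273)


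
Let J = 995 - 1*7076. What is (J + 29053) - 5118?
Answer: 17854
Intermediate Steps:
J = -6081 (J = 995 - 7076 = -6081)
(J + 29053) - 5118 = (-6081 + 29053) - 5118 = 22972 - 5118 = 17854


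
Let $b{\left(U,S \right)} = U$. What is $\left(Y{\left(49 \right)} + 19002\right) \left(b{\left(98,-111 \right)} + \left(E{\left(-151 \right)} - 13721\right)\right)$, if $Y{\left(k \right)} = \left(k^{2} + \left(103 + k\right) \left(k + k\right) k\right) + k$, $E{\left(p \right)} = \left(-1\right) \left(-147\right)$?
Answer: $-10125273456$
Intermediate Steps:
$E{\left(p \right)} = 147$
$Y{\left(k \right)} = k + k^{2} + 2 k^{2} \left(103 + k\right)$ ($Y{\left(k \right)} = \left(k^{2} + \left(103 + k\right) 2 k k\right) + k = \left(k^{2} + 2 k \left(103 + k\right) k\right) + k = \left(k^{2} + 2 k^{2} \left(103 + k\right)\right) + k = k + k^{2} + 2 k^{2} \left(103 + k\right)$)
$\left(Y{\left(49 \right)} + 19002\right) \left(b{\left(98,-111 \right)} + \left(E{\left(-151 \right)} - 13721\right)\right) = \left(49 \left(1 + 2 \cdot 49^{2} + 207 \cdot 49\right) + 19002\right) \left(98 + \left(147 - 13721\right)\right) = \left(49 \left(1 + 2 \cdot 2401 + 10143\right) + 19002\right) \left(98 - 13574\right) = \left(49 \left(1 + 4802 + 10143\right) + 19002\right) \left(-13476\right) = \left(49 \cdot 14946 + 19002\right) \left(-13476\right) = \left(732354 + 19002\right) \left(-13476\right) = 751356 \left(-13476\right) = -10125273456$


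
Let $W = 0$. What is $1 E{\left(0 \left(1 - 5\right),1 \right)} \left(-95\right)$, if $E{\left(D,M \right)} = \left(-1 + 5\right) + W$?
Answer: $-380$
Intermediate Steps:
$E{\left(D,M \right)} = 4$ ($E{\left(D,M \right)} = \left(-1 + 5\right) + 0 = 4 + 0 = 4$)
$1 E{\left(0 \left(1 - 5\right),1 \right)} \left(-95\right) = 1 \cdot 4 \left(-95\right) = 4 \left(-95\right) = -380$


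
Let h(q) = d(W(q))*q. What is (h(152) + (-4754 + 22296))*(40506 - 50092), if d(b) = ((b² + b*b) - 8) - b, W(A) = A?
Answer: -67263409068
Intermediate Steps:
d(b) = -8 - b + 2*b² (d(b) = ((b² + b²) - 8) - b = (2*b² - 8) - b = (-8 + 2*b²) - b = -8 - b + 2*b²)
h(q) = q*(-8 - q + 2*q²) (h(q) = (-8 - q + 2*q²)*q = q*(-8 - q + 2*q²))
(h(152) + (-4754 + 22296))*(40506 - 50092) = (152*(-8 - 1*152 + 2*152²) + (-4754 + 22296))*(40506 - 50092) = (152*(-8 - 152 + 2*23104) + 17542)*(-9586) = (152*(-8 - 152 + 46208) + 17542)*(-9586) = (152*46048 + 17542)*(-9586) = (6999296 + 17542)*(-9586) = 7016838*(-9586) = -67263409068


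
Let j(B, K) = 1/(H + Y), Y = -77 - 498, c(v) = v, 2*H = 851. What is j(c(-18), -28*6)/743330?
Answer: -1/111127835 ≈ -8.9986e-9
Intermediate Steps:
H = 851/2 (H = (½)*851 = 851/2 ≈ 425.50)
Y = -575
j(B, K) = -2/299 (j(B, K) = 1/(851/2 - 575) = 1/(-299/2) = -2/299)
j(c(-18), -28*6)/743330 = -2/299/743330 = -2/299*1/743330 = -1/111127835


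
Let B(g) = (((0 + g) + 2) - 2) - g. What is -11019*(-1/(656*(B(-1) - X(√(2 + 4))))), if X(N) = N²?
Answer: -3673/1312 ≈ -2.7995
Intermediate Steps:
B(g) = 0 (B(g) = ((g + 2) - 2) - g = ((2 + g) - 2) - g = g - g = 0)
-11019*(-1/(656*(B(-1) - X(√(2 + 4))))) = -11019*(-1/(656*(0 - (√(2 + 4))²))) = -11019*(-1/(656*(0 - (√6)²))) = -11019*(-1/(656*(0 - 1*6))) = -11019*(-1/(656*(0 - 6))) = -11019/(-6*16*(-41)) = -11019/((-96*(-41))) = -11019/3936 = -11019*1/3936 = -3673/1312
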